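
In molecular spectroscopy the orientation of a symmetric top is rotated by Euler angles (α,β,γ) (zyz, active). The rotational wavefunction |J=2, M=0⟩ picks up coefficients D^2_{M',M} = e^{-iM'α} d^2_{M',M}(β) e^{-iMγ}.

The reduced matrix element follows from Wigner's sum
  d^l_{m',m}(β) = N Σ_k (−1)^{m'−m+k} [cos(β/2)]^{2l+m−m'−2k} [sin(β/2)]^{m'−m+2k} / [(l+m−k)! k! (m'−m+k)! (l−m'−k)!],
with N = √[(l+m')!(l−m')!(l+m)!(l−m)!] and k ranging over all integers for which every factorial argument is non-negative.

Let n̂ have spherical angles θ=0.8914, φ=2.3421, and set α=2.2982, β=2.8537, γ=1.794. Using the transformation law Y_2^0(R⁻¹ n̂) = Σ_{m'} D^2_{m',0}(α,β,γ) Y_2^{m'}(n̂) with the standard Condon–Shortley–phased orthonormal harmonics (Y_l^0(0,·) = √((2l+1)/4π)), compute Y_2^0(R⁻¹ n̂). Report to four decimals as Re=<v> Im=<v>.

Need the full column D^2_{m',0} for m'=−2..2 at α=2.2982, β=2.8537, γ=1.794.
cos(β/2)=0.143450, sin(β/2)=0.989658
d^2_{-2,0}: single k=2 term ⇒ +0.049368;  D = -0.005713-0.049036i
d^2_{-1,0}: k∈[1..2] ⇒ +0.007156 -0.340589 = -0.333433;  D = +0.221710-0.249042i
d^2_{0,0}: k∈[0..2] ⇒ +0.000423 -0.080618 +0.959268 = +0.879074;  D = +0.879074+0.000000i
d^2_{1,0}: k∈[0..1] ⇒ -0.007156 +0.340589 = +0.333433;  D = -0.221710-0.249042i
d^2_{2,0}: single k=0 term ⇒ +0.049368;  D = -0.005713+0.049036i
Y_2^{m'}(θ=0.8914,φ=2.3421) and Σ D·Y over m':
  (-0.0057-0.0490i)·(-0.0066+0.2337i)  (+0.2217-0.2490i)·(-0.2632-0.2708i)  (+0.8791+0.0000i)·(+0.0581+0.0000i)  (-0.2217-0.2490i)·(+0.2632-0.2708i)  (-0.0057+0.0490i)·(-0.0066-0.2337i)
Y_2^0(R⁻¹ n̂) = -0.177473-0.000000i

Re=-0.1775 Im=0.0000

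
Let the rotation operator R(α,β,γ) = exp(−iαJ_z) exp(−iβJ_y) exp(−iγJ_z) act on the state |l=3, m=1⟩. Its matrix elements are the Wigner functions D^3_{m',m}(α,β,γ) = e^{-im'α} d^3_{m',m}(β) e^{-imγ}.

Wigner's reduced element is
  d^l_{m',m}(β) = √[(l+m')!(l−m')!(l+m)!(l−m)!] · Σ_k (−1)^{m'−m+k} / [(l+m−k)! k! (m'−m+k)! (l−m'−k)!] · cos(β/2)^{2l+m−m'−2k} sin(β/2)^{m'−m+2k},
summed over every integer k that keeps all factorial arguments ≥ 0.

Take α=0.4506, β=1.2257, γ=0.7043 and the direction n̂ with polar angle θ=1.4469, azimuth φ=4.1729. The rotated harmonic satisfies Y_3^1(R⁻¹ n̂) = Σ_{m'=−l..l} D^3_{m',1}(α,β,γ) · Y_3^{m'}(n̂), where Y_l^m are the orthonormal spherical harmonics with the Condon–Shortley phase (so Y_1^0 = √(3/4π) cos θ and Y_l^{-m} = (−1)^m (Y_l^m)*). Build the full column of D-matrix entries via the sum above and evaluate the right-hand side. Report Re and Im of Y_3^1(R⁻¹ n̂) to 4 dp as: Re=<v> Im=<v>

Re=0.3663 Im=0.0883

Need the full column D^3_{m',1} for m'=−3..3 at α=0.4506, β=1.2257, γ=0.7043.
cos(β/2)=0.818012, sin(β/2)=0.575201
d^3_{-3,1}: single k=4 term ⇒ +0.283690;  D = +0.226269+0.171120i
d^3_{-2,1}: k∈[3..4] ⇒ +0.658822 -0.162876 = +0.495946;  D = +0.486363+0.097022i
d^3_{-1,1}: k∈[2..4] ⇒ +0.888852 -0.585987 +0.036217 = +0.339082;  D = +0.328228-0.085105i
d^3_{0,1}: k∈[1..3] ⇒ +0.729808 -1.082555 +0.178422 = -0.174325;  D = -0.132847+0.112875i
d^3_{1,1}: k∈[0..2] ⇒ +0.299611 -1.185136 +0.439491 = -0.446034;  D = -0.180202+0.408012i
d^3_{2,1}: k∈[0..1] ⇒ -0.666221 +0.658822 = -0.007399;  D = +0.000257+0.007394i
d^3_{3,1}: single k=0 term ⇒ +0.573751;  D = -0.267642-0.507502i
Y_3^{m'}(θ=1.4469,φ=4.1729) and Σ D·Y over m':
  (+0.2263+0.1711i)·(+0.4072+0.0194i)  (+0.4864+0.0970i)·(-0.0587-0.1096i)  (+0.3282-0.0851i)·(+0.1522-0.2541i)  (-0.1328+0.1129i)·(-0.1348+0.0000i)  (-0.1802+0.4080i)·(-0.1522-0.2541i)  (+0.0003+0.0074i)·(-0.0587+0.1096i)  (-0.2676-0.5075i)·(-0.4072+0.0194i)
Y_3^1(R⁻¹ n̂) = +0.366263+0.088262i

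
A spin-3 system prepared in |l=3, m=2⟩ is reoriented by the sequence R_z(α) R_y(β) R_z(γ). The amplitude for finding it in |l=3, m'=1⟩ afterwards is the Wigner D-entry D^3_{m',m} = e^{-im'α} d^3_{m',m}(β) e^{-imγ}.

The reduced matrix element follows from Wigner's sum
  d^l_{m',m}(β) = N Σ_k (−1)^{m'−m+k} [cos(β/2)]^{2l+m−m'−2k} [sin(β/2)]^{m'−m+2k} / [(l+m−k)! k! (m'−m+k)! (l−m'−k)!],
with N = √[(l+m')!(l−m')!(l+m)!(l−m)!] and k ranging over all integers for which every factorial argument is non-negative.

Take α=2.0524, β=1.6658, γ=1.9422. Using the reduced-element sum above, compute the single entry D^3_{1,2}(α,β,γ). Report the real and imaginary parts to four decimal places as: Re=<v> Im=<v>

Re=-0.4304 Im=-0.1553

D^3_{1,2}(2.0524,1.6658,1.9422) = e^{-i·1·2.0524}·d^3_{1,2}(1.6658)·e^{-i·2·1.9422}. Compute d first:
Half-angle: c=0.672733, s=0.739885. N=√(24·2·120·1)=75.894664
Admissible k: 1..2 (factorial args all ≥0)
  k=1: (−1)^0·75.8947/(24)·0.6727^5·0.7399^1 = +0.322387
  k=2: (−1)^1·75.8947/(12)·0.6727^3·0.7399^3 = -0.779922
d^3_{1,2}(1.6658) = +0.322387 -0.779922 = -0.457535
D = (-0.463201-0.886253i)·(-0.457535)·(-0.736573+0.676358i) = -0.430360-0.155333i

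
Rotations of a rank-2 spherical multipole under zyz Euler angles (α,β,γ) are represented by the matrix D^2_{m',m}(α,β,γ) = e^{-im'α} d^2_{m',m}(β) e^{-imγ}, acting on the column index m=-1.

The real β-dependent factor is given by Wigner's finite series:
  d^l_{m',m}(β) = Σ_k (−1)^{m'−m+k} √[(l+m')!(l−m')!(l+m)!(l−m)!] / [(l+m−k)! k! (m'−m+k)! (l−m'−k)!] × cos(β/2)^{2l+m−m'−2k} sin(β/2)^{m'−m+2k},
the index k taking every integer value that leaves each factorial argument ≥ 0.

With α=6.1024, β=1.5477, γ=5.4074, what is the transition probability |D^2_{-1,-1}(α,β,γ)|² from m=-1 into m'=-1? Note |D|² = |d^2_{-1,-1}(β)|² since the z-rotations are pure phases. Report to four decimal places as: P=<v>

D^2_{-1,-1}(6.1024,1.5477,5.4074) = e^{-i·-1·6.1024}·d^2_{-1,-1}(1.5477)·e^{-i·-1·5.4074}. Compute d first:
c=cos(1.5477/2)=0.715225, s=sin(1.5477/2)=0.698894; N=√[1·6·1·6]=6.000000
k: max(0,(-1)−(-1))=0 … min(2+(-1),2−(-1))=1
  k=0: (−1)^0·6.0000/(6)·0.7152^4·0.6989^0 = +0.261680
  k=1: (−1)^1·6.0000/(2)·0.7152^2·0.6989^2 = -0.749600
d^2_{-1,-1}(1.5477) = +0.261680 -0.749600 = -0.487920
|D^2_{-1,-1}|² = |d^2_{-1,-1}(β)|² = (-0.487920)² = 0.238065 (the z-rotation phases have unit modulus)

P=0.2381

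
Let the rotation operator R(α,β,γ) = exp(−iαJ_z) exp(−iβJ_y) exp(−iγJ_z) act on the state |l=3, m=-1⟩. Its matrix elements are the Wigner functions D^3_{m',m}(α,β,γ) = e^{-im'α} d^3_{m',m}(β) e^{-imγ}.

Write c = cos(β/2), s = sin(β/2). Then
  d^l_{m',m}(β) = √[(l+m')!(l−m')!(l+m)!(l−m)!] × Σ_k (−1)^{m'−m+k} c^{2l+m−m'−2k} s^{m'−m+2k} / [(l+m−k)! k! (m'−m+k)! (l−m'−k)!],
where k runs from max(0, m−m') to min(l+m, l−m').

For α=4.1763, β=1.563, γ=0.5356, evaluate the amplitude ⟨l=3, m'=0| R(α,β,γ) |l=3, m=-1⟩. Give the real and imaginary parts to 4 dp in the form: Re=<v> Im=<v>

Re=0.3723 Im=0.2209

Split into d^3_{0,-1}(β=1.563) × two z-phases.
With c≡cos(β/2)=0.709858 and s≡sin(β/2)=0.704345, N=[6·6·2·24]^{1/2}=41.569219
Admissible k: 0..2 (factorial args all ≥0)
  k=0: (−1)^1·41.5692/(12)·0.7099^5·0.7043^1 = -0.439777
  k=1: (−1)^2·41.5692/(4)·0.7099^3·0.7043^3 = +1.298920
  k=2: (−1)^3·41.5692/(12)·0.7099^1·0.7043^5 = -0.426274
d^3_{0,-1}(1.563) = -0.439777 +1.298920 -0.426274 = +0.432868
D = (+1.000000+0.000000i)·(+0.432868)·(+0.859963+0.510357i) = +0.372250+0.220917i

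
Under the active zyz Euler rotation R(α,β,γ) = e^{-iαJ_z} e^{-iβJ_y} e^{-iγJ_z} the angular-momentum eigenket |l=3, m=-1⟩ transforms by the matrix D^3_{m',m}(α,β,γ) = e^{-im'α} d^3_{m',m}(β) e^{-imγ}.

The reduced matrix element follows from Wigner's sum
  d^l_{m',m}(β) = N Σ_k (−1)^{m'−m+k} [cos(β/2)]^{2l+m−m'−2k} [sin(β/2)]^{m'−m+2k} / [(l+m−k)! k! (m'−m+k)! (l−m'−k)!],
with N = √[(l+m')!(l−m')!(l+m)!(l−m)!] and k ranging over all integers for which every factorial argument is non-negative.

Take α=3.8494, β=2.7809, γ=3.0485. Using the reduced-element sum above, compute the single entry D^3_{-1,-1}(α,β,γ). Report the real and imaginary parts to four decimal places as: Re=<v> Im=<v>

Re=0.1412 Im=0.0997

Split into d^3_{-1,-1}(β=2.7809) × two z-phases.
Half-angle: c=0.179370, s=0.983782. N=√(2·24·2·24)=48.000000
k: max(0,(-1)−(-1))=0 … min(3+(-1),3−(-1))=2
  k=0: (−1)^0·48.0000/(48)·0.1794^6·0.9838^0 = +0.000033
  k=1: (−1)^1·48.0000/(6)·0.1794^4·0.9838^2 = -0.008015
  k=2: (−1)^2·48.0000/(8)·0.1794^2·0.9838^4 = +0.180820
d^3_{-1,-1}(2.7809) = +0.000033 -0.008015 +0.180820 = +0.172839
Phases: e^{-i·(-1)·3.8494}=-0.759789-0.650169i, e^{-i·(-1)·3.0485}=-0.995670+0.092958i ⇒ D=+0.141199+0.099681i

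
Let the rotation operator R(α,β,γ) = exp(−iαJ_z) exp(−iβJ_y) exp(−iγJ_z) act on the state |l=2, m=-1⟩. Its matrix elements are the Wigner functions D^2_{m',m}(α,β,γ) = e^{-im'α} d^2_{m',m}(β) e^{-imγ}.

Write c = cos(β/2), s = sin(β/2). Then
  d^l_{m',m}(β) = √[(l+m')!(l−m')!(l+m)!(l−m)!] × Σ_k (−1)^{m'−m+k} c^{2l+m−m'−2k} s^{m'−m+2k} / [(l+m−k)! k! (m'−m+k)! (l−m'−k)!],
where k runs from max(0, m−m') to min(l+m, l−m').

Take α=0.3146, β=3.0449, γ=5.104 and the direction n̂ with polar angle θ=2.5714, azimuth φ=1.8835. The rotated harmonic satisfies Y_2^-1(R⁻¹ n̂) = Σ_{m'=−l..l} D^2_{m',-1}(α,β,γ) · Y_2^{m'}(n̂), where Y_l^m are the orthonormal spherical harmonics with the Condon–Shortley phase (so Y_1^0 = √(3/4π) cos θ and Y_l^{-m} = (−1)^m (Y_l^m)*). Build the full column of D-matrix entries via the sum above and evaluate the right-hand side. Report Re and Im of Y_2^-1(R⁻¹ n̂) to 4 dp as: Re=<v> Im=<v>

Need the full column D^2_{m',-1} for m'=−2..2 at α=0.3146, β=3.0449, γ=5.104.
cos(β/2)=0.048327, sin(β/2)=0.998832
d^2_{-2,-1}: single k=1 term ⇒ +0.000225;  D = +0.000192-0.000118i
d^2_{-1,-1}: k∈[0..1] ⇒ +0.000005 -0.006990 = -0.006985;  D = -0.004533+0.005314i
d^2_{0,-1}: k∈[0..1] ⇒ -0.000276 +0.117963 = +0.117687;  D = +0.044919-0.108778i
d^2_{1,-1}: k∈[0..1] ⇒ +0.006990 -0.995334 = -0.988344;  D = -0.076038+0.985415i
d^2_{2,-1}: single k=0 term ⇒ -0.096317;  D = +0.022669+0.093611i
Y_2^{m'}(θ=2.5714,φ=1.8835) and Σ D·Y over m':
  (+0.0002-0.0001i)·(-0.0912+0.0659i)  (-0.0045+0.0053i)·(+0.1080+0.3340i)  (+0.0449-0.1088i)·(+0.3551+0.0000i)  (-0.0760+0.9854i)·(-0.1080+0.3340i)  (+0.0227+0.0936i)·(-0.0912-0.0659i)
Y_2^-1(R⁻¹ n̂) = -0.303161-0.181394i

Re=-0.3032 Im=-0.1814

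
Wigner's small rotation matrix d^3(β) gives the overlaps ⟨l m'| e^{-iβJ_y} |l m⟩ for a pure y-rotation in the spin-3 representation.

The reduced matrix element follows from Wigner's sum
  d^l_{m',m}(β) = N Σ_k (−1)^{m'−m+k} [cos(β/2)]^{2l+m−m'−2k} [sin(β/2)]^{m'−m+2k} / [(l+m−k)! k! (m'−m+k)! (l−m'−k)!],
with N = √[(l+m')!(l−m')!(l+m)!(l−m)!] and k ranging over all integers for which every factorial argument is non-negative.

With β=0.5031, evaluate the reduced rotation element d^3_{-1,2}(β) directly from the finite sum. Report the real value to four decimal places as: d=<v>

d^3_{-1,2}(β=0.5031) via Wigner's sum:
c=cos(0.5031/2)=0.968528, s=sin(0.5031/2)=0.248905; N=√[2·24·120·1]=75.894664
Admissible k: 3..4 (factorial args all ≥0)
  k=3: (−1)^0·75.8947/(12)·0.9685^3·0.2489^3 = +0.088607
  k=4: (−1)^1·75.8947/(24)·0.9685^1·0.2489^5 = -0.002926
d^3_{-1,2}(0.5031) = +0.088607 -0.002926 = +0.085681

d=0.0857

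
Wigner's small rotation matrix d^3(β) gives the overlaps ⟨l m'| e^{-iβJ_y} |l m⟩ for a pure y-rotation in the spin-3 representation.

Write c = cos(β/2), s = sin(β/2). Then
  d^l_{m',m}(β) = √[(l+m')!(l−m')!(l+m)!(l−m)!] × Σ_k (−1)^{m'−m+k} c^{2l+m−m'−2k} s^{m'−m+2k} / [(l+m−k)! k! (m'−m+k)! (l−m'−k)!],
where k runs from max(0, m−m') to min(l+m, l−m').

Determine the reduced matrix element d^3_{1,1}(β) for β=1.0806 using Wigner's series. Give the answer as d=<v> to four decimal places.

d^3_{1,1}(β=1.0806) via Wigner's sum:
With c≡cos(β/2)=0.857554 and s≡sin(β/2)=0.514393, N=[24·2·24·2]^{1/2}=48.000000
The bounds max(0,m−m')=0 and min(l+m,l−m')=2 give 3 terms
  k=0: (−1)^0·48.0000/(48)·0.8576^6·0.5144^0 = +0.397713
  k=1: (−1)^1·48.0000/(6)·0.8576^4·0.5144^2 = -1.144794
  k=2: (−1)^2·48.0000/(8)·0.8576^2·0.5144^4 = +0.308927
d^3_{1,1}(1.0806) = +0.397713 -1.144794 +0.308927 = -0.438154

d=-0.4382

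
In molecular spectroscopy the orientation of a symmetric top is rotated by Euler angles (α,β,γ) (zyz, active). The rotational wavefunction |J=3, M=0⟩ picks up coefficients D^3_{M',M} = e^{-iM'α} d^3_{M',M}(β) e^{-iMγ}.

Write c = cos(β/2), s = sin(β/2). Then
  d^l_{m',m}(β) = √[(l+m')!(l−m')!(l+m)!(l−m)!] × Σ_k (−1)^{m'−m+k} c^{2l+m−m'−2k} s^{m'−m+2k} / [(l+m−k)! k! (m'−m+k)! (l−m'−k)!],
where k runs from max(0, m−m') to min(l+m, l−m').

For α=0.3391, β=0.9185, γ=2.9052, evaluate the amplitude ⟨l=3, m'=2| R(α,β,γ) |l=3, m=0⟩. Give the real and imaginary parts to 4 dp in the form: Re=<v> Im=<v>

D^3_{2,0}(0.3391,0.9185,2.9052) = e^{-i·2·0.3391}·d^3_{2,0}(0.9185)·e^{-i·0·2.9052}. Compute d first:
c=cos(0.9185/2)=0.896385, s=sin(0.9185/2)=0.443276; N=√[120·1·6·6]=65.726707
The bounds max(0,m−m')=0 and min(l+m,l−m')=1 give 2 terms
  k=0: (−1)^2·65.7267/(12)·0.8964^4·0.4433^2 = +0.694845
  k=1: (−1)^3·65.7267/(12)·0.8964^2·0.4433^4 = -0.169921
d^3_{2,0}(0.9185) = +0.694845 -0.169921 = +0.524924
Phases: e^{-i·(2)·0.3391}=+0.778703-0.627392i, e^{-i·(0)·2.9052}=+1.000000+0.000000i ⇒ D=+0.408760-0.329333i

Re=0.4088 Im=-0.3293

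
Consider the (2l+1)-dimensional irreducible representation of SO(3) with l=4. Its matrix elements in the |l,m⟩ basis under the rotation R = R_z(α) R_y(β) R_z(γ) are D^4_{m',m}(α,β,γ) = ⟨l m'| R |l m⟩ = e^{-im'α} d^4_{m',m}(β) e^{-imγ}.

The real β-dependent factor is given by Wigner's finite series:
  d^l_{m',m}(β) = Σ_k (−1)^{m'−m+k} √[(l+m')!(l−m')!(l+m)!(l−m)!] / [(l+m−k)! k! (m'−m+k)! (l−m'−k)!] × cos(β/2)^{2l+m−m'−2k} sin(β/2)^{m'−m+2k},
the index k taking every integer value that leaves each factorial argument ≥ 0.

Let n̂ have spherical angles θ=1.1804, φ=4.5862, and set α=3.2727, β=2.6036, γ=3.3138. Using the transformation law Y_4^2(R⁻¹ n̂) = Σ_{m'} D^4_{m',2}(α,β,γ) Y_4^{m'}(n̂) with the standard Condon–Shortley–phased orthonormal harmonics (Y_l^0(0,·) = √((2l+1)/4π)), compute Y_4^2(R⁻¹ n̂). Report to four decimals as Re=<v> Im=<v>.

Re=0.1983 Im=0.1061

Need the full column D^4_{m',2} for m'=−4..4 at α=3.2727, β=2.6036, γ=3.3138.
cos(β/2)=0.265764, sin(β/2)=0.964038
d^4_{-4,2}: single k=6 term ⇒ +0.300011;  D = +0.295163+0.053715i
d^4_{-3,2}: k∈[5..6] ⇒ +0.175447 -0.769519 = -0.594073;  D = +0.593363+0.029043i
d^4_{-2,2}: k∈[4..6] ⇒ +0.064633 -0.680360 +0.746025 = +0.130298;  D = +0.129858-0.010698i
d^4_{-1,2}: k∈[3..5] ⇒ +0.016799 -0.331563 +0.872553 = +0.557789;  D = -0.545147+0.118080i
d^4_{0,2}: k∈[2..4] ⇒ +0.003107 -0.109006 +0.537872 = +0.431972;  D = +0.406604-0.145854i
d^4_{1,2}: k∈[1..3] ⇒ +0.000383 -0.025198 +0.221042 = +0.196227;  D = -0.174456+0.089833i
d^4_{2,2}: k∈[0..2] ⇒ +0.000025 -0.003930 +0.064633 = +0.060728;  D = +0.049893-0.034621i
d^4_{3,2}: k∈[0..1] ⇒ -0.000338 +0.013334 = +0.012996;  D = -0.009617+0.008741i
d^4_{4,2}: single k=0 term ⇒ +0.001733;  D = +0.001119-0.001323i
Y_4^{m'}(θ=1.1804,φ=4.5862) and Σ D·Y over m':
  (+0.2952+0.0537i)·(+0.2833+0.1565i)  (+0.5934+0.0290i)·(+0.1392-0.3500i)  (+0.1299-0.0107i)·(-0.0038-0.0010i)  (-0.5451+0.1181i)·(+0.0416-0.3281i)  (+0.4066-0.1459i)·(-0.0646+0.0000i)  (-0.1745+0.0898i)·(-0.0416-0.3281i)  (+0.0499-0.0346i)·(-0.0038+0.0010i)  (-0.0096+0.0087i)·(-0.1392-0.3500i)  (+0.0011-0.0013i)·(+0.2833-0.1565i)
Y_4^2(R⁻¹ n̂) = +0.198346+0.106126i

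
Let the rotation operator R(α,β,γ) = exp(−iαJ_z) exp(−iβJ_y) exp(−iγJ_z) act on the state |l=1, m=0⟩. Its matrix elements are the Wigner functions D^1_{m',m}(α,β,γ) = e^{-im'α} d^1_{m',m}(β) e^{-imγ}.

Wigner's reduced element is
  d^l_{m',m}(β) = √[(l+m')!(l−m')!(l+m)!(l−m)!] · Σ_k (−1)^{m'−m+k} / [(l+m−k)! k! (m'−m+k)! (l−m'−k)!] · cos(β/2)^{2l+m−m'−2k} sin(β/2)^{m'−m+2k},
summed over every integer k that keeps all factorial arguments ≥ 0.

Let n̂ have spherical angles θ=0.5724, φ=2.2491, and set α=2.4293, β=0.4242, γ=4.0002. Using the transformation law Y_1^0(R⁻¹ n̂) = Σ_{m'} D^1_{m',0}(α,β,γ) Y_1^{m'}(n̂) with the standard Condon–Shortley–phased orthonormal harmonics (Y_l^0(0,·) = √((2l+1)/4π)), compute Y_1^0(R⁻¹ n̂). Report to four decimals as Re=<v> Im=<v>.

Re=0.4815 Im=0.0000

Need the full column D^1_{m',0} for m'=−1..1 at α=2.4293, β=0.4242, γ=4.0002.
cos(β/2)=0.977591, sin(β/2)=0.210513
d^1_{-1,0}: single k=1 term ⇒ +0.291039;  D = -0.220278+0.190215i
d^1_{0,0}: k∈[0..1] ⇒ +0.955684 -0.044316 = +0.911368;  D = +0.911368+0.000000i
d^1_{1,0}: single k=0 term ⇒ -0.291039;  D = +0.220278+0.190215i
Y_1^{m'}(θ=0.5724,φ=2.2491) and Σ D·Y over m':
  (-0.2203+0.1902i)·(-0.1174-0.1457i)  (+0.9114+0.0000i)·(+0.4107+0.0000i)  (+0.2203+0.1902i)·(+0.1174-0.1457i)
Y_1^0(R⁻¹ n̂) = +0.481483+0.000000i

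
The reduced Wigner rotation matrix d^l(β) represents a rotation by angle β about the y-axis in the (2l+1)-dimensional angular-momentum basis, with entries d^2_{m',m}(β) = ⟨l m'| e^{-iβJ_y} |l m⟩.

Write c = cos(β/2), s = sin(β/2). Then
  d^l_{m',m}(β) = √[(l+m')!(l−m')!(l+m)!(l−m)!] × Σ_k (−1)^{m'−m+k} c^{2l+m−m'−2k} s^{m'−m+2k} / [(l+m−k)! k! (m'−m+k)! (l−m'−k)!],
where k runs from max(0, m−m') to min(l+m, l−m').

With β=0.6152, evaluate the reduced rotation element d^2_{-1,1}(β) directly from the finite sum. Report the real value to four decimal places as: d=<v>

d^2_{-1,1}(β=0.6152) via Wigner's sum:
c=cos(0.6152/2)=0.953063, s=sin(0.6152/2)=0.302772; N=√[1·6·6·1]=6.000000
Admissible k: 2..3 (factorial args all ≥0)
  k=2: (−1)^0·6.0000/(2)·0.9531^2·0.3028^2 = +0.249802
  k=3: (−1)^1·6.0000/(6)·0.9531^0·0.3028^4 = -0.008404
d^2_{-1,1}(0.6152) = +0.249802 -0.008404 = +0.241399

d=0.2414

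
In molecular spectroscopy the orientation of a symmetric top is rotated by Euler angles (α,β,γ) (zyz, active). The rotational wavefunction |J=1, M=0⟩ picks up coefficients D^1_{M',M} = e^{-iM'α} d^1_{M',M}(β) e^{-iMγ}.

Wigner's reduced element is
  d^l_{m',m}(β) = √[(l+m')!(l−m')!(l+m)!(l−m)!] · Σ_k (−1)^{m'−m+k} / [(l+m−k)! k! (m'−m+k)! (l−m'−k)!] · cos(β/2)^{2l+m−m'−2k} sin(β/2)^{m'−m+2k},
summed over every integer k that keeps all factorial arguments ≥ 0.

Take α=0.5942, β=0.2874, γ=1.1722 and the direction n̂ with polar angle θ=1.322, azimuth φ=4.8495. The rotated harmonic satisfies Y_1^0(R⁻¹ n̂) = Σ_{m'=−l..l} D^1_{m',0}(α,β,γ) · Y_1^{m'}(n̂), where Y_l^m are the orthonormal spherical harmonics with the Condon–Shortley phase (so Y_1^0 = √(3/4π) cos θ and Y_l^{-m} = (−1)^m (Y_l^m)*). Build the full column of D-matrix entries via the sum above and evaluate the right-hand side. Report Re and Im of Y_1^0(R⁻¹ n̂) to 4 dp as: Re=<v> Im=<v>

Need the full column D^1_{m',0} for m'=−1..1 at α=0.5942, β=0.2874, γ=1.1722.
cos(β/2)=0.989693, sin(β/2)=0.143206
d^1_{-1,0}: single k=1 term ⇒ +0.200436;  D = +0.166081+0.112214i
d^1_{0,0}: k∈[0..1] ⇒ +0.979492 -0.020508 = +0.958984;  D = +0.958984+0.000000i
d^1_{1,0}: single k=0 term ⇒ -0.200436;  D = -0.166081+0.112214i
Y_1^{m'}(θ=1.322,φ=4.8495) and Σ D·Y over m':
  (+0.1661+0.1122i)·(+0.0458+0.3317i)  (+0.9590+0.0000i)·(+0.1203+0.0000i)  (-0.1661+0.1122i)·(-0.0458+0.3317i)
Y_1^0(R⁻¹ n̂) = +0.056135+0.000000i

Re=0.0561 Im=0.0000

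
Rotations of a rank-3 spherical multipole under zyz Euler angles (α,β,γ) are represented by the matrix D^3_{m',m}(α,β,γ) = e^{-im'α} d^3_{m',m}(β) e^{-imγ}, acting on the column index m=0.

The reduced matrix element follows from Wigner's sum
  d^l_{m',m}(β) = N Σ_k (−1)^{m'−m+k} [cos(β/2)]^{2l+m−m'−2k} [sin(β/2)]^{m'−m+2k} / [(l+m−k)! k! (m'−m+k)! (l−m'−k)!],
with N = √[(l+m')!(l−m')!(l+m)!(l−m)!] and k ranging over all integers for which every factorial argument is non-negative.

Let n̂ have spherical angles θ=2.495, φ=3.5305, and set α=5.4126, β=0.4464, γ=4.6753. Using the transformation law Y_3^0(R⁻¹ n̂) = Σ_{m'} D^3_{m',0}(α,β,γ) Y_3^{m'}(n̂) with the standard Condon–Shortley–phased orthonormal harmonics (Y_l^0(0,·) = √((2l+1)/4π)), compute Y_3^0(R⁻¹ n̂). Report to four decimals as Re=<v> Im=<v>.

Re=-0.0587 Im=0.0000

Need the full column D^3_{m',0} for m'=−3..3 at α=5.4126, β=0.4464, γ=4.6753.
cos(β/2)=0.975194, sin(β/2)=0.221351
d^3_{-3,0}: single k=3 term ⇒ +0.044982;  D = -0.038814-0.022733i
d^3_{-2,0}: k∈[2..3] ⇒ +0.242711 -0.012505 = +0.230206;  D = -0.039032-0.226873i
d^3_{-1,0}: k∈[1..3] ⇒ +0.676283 -0.104528 +0.001795 = +0.573550;  D = +0.369584-0.438597i
d^3_{0,0}: k∈[0..3] ⇒ +0.860095 -0.398815 +0.020547 -0.000118 = +0.481710;  D = +0.481710+0.000000i
d^3_{1,0}: k∈[0..2] ⇒ -0.676283 +0.104528 -0.001795 = -0.573550;  D = -0.369584-0.438597i
d^3_{2,0}: k∈[0..1] ⇒ +0.242711 -0.012505 = +0.230206;  D = -0.039032+0.226873i
d^3_{3,0}: single k=0 term ⇒ -0.044982;  D = +0.038814-0.022733i
Y_3^{m'}(θ=2.495,φ=3.5305) and Σ D·Y over m':
  (-0.0388-0.0227i)·(-0.0359+0.0839i)  (-0.0390-0.2269i)·(-0.2109+0.2078i)  (+0.3696-0.4386i)·(-0.3937+0.1613i)  (+0.4817+0.0000i)·(-0.0551+0.0000i)  (-0.3696-0.4386i)·(+0.3937+0.1613i)  (-0.0390+0.2269i)·(-0.2109-0.2078i)  (+0.0388-0.0227i)·(+0.0359+0.0839i)
Y_3^0(R⁻¹ n̂) = -0.058718+0.000000i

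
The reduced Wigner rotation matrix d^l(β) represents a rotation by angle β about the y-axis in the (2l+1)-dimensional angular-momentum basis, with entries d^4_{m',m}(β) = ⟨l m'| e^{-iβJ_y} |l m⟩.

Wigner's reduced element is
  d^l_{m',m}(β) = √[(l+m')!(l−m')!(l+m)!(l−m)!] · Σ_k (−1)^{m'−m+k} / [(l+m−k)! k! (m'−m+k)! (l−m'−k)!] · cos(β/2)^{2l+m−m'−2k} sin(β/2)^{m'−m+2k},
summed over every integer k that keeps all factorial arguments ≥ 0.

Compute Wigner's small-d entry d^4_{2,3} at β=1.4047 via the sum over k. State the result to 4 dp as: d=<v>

d^4_{2,3}(β=1.4047) via Wigner's sum:
Half-angle: c=0.763326, s=0.646013. N=√(720·2·5040·1)=2693.993318
The bounds max(0,m−m')=1 and min(l+m,l−m')=2 give 2 terms
  k=1: (−1)^0·2693.9933/(720)·0.7633^7·0.6460^1 = +0.364986
  k=2: (−1)^1·2693.9933/(240)·0.7633^5·0.6460^3 = -0.784261
d^4_{2,3}(1.4047) = +0.364986 -0.784261 = -0.419274

d=-0.4193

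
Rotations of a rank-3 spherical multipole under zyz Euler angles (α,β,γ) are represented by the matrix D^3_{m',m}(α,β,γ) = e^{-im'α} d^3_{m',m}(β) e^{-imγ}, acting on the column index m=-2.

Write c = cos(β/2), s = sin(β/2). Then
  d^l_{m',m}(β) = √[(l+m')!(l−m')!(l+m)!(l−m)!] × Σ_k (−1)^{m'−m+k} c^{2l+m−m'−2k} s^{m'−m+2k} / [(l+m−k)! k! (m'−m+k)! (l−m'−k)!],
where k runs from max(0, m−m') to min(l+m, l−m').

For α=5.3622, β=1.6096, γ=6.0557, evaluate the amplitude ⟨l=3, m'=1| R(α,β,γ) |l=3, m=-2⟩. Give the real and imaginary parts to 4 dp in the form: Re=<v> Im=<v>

Split into d^3_{1,-2}(β=1.6096) × two z-phases.
With c≡cos(β/2)=0.693255 and s≡sin(β/2)=0.720692, N=[24·2·1·120]^{1/2}=75.894664
The bounds max(0,m−m')=0 and min(l+m,l−m')=1 give 2 terms
  k=0: (−1)^3·75.8947/(12)·0.6933^3·0.7207^3 = -0.788785
  k=1: (−1)^4·75.8947/(24)·0.6933^1·0.7207^5 = +0.426228
d^3_{1,-2}(1.6096) = -0.788785 +0.426228 = -0.362558
D = (+0.605036+0.796198i)·(-0.362558)·(+0.898274-0.439436i) = -0.323897-0.162908i

Re=-0.3239 Im=-0.1629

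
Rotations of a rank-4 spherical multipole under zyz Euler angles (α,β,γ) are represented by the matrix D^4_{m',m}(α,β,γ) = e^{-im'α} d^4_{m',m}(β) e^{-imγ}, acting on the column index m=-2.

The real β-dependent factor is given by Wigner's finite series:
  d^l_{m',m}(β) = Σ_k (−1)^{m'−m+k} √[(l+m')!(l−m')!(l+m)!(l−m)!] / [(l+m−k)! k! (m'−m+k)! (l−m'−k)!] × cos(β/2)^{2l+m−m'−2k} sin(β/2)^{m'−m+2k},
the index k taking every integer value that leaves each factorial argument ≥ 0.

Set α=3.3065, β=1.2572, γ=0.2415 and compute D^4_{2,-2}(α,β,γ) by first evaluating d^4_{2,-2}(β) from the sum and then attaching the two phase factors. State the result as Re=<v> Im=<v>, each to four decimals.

Split into d^4_{2,-2}(β=1.2572) × two z-phases.
Half-angle: c=0.808852, s=0.588013. N=√(720·2·2·720)=1440.000000
k: max(0,(-2)−(2))=0 … min(4+(-2),4−(2))=2
  k=0: (−1)^4·1440.0000/(96)·0.8089^4·0.5880^4 = +0.767563
  k=1: (−1)^5·1440.0000/(120)·0.8089^2·0.5880^6 = -0.324519
  k=2: (−1)^6·1440.0000/(1440)·0.8089^0·0.5880^8 = +0.014292
d^4_{2,-2}(1.2572) = +0.767563 -0.324519 +0.014292 = +0.457336
D = (+0.946102-0.323868i)·(+0.457336)·(+0.885606+0.464438i) = +0.451981+0.069783i

Re=0.4520 Im=0.0698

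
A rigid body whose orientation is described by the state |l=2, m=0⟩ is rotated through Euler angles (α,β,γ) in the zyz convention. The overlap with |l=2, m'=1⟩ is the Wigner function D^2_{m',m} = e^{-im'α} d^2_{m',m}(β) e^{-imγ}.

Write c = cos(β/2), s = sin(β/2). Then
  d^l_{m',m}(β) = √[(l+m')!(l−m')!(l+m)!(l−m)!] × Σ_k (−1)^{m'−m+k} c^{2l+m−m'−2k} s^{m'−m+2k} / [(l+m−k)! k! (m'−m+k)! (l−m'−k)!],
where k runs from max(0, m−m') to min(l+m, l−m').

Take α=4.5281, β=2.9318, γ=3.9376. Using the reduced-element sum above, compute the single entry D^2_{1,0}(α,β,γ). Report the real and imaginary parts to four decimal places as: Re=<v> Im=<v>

Re=-0.0457 Im=0.2452

First d^2_{1,0}(β=2.9318), then the phase factors e^{-i(1)α} and e^{-i(0)γ}:
With c≡cos(β/2)=0.104704 and s≡sin(β/2)=0.994503, N=[6·1·2·2]^{1/2}=4.898979
k∈{0,1} keeps every argument non-negative
  k=0: (−1)^1·4.8990/(2)·0.1047^3·0.9945^1 = -0.002796
  k=1: (−1)^2·4.8990/(2)·0.1047^1·0.9945^3 = +0.252266
d^2_{1,0}(2.9318) = -0.002796 +0.252266 = +0.249469
Attach z-rotation phases: D = e^{-i(1)(4.5281)}·(+0.249469)·e^{-i(0)(3.9376)} = -0.045715+0.245245i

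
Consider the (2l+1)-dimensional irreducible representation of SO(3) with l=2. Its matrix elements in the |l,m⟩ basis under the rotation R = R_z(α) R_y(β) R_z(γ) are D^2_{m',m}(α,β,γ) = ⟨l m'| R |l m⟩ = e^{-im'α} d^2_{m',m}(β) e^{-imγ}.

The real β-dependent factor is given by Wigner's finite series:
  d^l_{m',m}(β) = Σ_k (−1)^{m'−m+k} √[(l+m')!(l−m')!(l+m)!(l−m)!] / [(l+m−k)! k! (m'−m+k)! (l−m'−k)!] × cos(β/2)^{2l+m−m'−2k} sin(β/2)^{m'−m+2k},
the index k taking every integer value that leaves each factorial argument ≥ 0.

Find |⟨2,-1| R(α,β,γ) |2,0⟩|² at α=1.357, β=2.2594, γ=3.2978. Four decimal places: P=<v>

Split into d^2_{-1,0}(β=2.2594) × two z-phases.
With c≡cos(β/2)=0.426931 and s≡sin(β/2)=0.904284, N=[1·6·2·2]^{1/2}=4.898979
k∈{1,2} keeps every argument non-negative
  k=1: (−1)^0·4.8990/(2)·0.4269^3·0.9043^1 = +0.172367
  k=2: (−1)^1·4.8990/(2)·0.4269^1·0.9043^3 = -0.773300
d^2_{-1,0}(2.2594) = +0.172367 -0.773300 = -0.600933
|D^2_{-1,0}|² = |d^2_{-1,0}(β)|² = (-0.600933)² = 0.361121 (the z-rotation phases have unit modulus)

P=0.3611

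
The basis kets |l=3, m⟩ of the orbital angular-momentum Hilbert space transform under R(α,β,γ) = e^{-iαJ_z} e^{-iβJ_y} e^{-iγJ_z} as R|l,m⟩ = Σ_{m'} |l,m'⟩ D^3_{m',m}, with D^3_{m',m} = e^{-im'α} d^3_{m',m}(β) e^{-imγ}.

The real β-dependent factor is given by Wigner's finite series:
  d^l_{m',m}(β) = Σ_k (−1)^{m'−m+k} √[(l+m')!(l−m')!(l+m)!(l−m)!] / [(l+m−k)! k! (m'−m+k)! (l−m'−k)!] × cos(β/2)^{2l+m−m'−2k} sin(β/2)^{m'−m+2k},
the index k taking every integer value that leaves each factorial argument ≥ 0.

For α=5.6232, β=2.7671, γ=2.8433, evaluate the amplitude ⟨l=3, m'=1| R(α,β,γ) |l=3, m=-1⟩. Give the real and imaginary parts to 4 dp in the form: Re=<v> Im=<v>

Re=-0.6063 Im=-0.2294

Split into d^3_{1,-1}(β=2.7671) × two z-phases.
With c≡cos(β/2)=0.186154 and s≡sin(β/2)=0.982521, N=[24·2·2·24]^{1/2}=48.000000
The bounds max(0,m−m')=0 and min(l+m,l−m')=2 give 3 terms
  k=0: (−1)^2·48.0000/(8)·0.1862^4·0.9825^2 = +0.006955
  k=1: (−1)^3·48.0000/(6)·0.1862^2·0.9825^4 = -0.258346
  k=2: (−1)^4·48.0000/(48)·0.1862^0·0.9825^6 = +0.899601
d^3_{1,-1}(2.7671) = +0.006955 -0.258346 +0.899601 = +0.648210
Phases: e^{-i·(1)·5.6232}=+0.790001+0.613105i, e^{-i·(-1)·2.8433}=-0.955840+0.293889i ⇒ D=-0.606271-0.229374i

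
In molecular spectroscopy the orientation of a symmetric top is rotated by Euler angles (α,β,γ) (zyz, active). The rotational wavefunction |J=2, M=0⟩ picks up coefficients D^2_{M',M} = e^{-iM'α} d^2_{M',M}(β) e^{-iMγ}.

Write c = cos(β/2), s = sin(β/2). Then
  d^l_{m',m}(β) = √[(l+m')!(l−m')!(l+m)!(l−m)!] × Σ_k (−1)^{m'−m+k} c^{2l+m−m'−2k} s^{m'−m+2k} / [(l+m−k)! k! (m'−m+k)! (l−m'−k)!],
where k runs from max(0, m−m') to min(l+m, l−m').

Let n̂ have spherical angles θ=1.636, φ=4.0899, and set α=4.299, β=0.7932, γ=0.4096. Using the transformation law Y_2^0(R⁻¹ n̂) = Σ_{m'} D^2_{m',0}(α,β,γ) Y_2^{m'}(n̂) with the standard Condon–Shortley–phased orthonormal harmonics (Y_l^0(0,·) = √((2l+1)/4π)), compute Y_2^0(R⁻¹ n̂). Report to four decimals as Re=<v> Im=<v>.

Need the full column D^2_{m',0} for m'=−2..2 at α=4.299, β=0.7932, γ=0.4096.
cos(β/2)=0.922380, sin(β/2)=0.386284
d^2_{-2,0}: single k=2 term ⇒ +0.310964;  D = -0.210600+0.228792i
d^2_{-1,0}: k∈[1..2] ⇒ +0.742527 -0.130229 = +0.612298;  D = -0.245969-0.560721i
d^2_{0,0}: k∈[0..2] ⇒ +0.723834 -0.507802 +0.022265 = +0.238298;  D = +0.238298+0.000000i
d^2_{1,0}: k∈[0..1] ⇒ -0.742527 +0.130229 = -0.612298;  D = +0.245969-0.560721i
d^2_{2,0}: single k=0 term ⇒ +0.310964;  D = -0.210600-0.228792i
Y_2^{m'}(θ=1.636,φ=4.0899) and Σ D·Y over m':
  (-0.2106+0.2288i)·(-0.1231-0.3644i)  (-0.2460-0.5607i)·(+0.0293-0.0408i)  (+0.2383+0.0000i)·(-0.3114+0.0000i)  (+0.2460-0.5607i)·(-0.0293-0.0408i)  (-0.2106-0.2288i)·(-0.1231+0.3644i)
Y_2^0(R⁻¹ n̂) = +0.084228+0.000000i

Re=0.0842 Im=0.0000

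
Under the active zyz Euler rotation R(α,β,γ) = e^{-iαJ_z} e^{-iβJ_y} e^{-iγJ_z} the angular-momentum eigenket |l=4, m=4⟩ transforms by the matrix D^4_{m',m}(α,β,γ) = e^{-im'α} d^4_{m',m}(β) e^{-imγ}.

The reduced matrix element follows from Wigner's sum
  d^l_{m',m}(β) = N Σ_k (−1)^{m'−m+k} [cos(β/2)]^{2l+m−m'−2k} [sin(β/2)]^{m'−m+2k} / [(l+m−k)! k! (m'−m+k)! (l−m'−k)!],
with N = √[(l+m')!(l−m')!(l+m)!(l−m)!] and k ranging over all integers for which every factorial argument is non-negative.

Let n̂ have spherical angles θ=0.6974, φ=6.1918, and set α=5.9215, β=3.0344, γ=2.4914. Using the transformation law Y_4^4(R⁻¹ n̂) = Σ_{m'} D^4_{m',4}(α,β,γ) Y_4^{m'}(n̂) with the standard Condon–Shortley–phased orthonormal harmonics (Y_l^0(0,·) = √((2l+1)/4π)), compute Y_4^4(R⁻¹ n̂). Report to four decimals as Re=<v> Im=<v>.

Need the full column D^4_{m',4} for m'=−4..4 at α=5.9215, β=3.0344, γ=2.4914.
cos(β/2)=0.053571, sin(β/2)=0.998564
d^4_{-4,4}: single k=8 term ⇒ +0.988570;  D = +0.400179+0.903951i
d^4_{-3,4}: single k=7 term ⇒ +0.150004;  D = +0.008258+0.149777i
d^4_{-2,4}: single k=6 term ⇒ +0.015055;  D = -0.004544+0.014353i
d^4_{-1,4}: single k=5 term ⇒ +0.001142;  D = -0.000708+0.000897i
d^4_{0,4}: single k=4 term ⇒ +0.000069;  D = -0.000059+0.000035i
d^4_{1,4}: single k=3 term ⇒ +0.000003;  D = -0.000003+0.000001i
d^4_{2,4}: single k=2 term ⇒ +0.000000;  D = -0.000000-0.000000i
d^4_{3,4}: single k=1 term ⇒ +0.000000;  D = -0.000000-0.000000i
d^4_{4,4}: single k=0 term ⇒ +0.000000;  D = -0.000000-0.000000i
Y_4^{m'}(θ=0.6974,φ=6.1918) and Σ D·Y over m':
  (+0.4002+0.9040i)·(+0.0703+0.0269i)  (+0.0083+0.1498i)·(+0.2447+0.0688i)  (-0.0045+0.0144i)·(+0.4223+0.0781i)  (-0.0007+0.0009i)·(+0.2581+0.0237i)  (-0.0001+0.0000i)·(-0.2691+0.0000i)  (-0.0000+0.0000i)·(-0.2581+0.0237i)  (-0.0000-0.0000i)·(+0.4223-0.0781i)  (-0.0000-0.0000i)·(-0.2447+0.0688i)  (-0.0000-0.0000i)·(+0.0703-0.0269i)
Y_4^4(R⁻¹ n̂) = -0.007701+0.117449i

Re=-0.0077 Im=0.1174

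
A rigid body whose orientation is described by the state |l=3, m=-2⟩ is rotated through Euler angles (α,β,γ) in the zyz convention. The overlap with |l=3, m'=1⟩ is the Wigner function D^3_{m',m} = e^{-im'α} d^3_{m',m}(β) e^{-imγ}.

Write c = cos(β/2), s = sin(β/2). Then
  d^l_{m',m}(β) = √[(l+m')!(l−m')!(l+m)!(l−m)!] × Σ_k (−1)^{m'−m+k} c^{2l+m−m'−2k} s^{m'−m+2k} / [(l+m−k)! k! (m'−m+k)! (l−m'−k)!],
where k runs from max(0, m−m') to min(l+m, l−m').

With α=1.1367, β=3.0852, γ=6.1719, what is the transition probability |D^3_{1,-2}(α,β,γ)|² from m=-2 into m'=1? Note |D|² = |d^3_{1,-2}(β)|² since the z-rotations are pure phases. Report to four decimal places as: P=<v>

P=0.0079

Split into d^3_{1,-2}(β=3.0852) × two z-phases.
c=cos(3.0852/2)=0.028193, s=sin(3.0852/2)=0.999603; N=√[24·2·1·120]=75.894664
Admissible k: 0..1 (factorial args all ≥0)
  k=0: (−1)^3·75.8947/(12)·0.0282^3·0.9996^3 = -0.000142
  k=1: (−1)^4·75.8947/(24)·0.0282^1·0.9996^5 = +0.088976
d^3_{1,-2}(3.0852) = -0.000142 +0.088976 = +0.088834
|D^3_{1,-2}|² = |d^3_{1,-2}(β)|² = (+0.088834)² = 0.007892 (the z-rotation phases have unit modulus)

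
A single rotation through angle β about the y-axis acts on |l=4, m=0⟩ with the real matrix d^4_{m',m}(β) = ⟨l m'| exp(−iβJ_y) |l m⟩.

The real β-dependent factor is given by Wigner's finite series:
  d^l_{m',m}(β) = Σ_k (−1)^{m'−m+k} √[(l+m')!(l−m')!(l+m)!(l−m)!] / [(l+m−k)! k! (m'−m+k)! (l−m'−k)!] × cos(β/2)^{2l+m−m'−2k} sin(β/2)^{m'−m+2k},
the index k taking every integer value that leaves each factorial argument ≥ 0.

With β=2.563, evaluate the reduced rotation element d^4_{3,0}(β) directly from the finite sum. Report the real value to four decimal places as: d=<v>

d=0.2025

d^4_{3,0}(β=2.563) via Wigner's sum:
Half-angle: c=0.285278, s=0.958445. N=√(5040·1·24·24)=1703.830978
k: max(0,(0)−(3))=0 … min(4+(0),4−(3))=1
  k=0: (−1)^3·1703.8310/(144)·0.2853^5·0.9584^3 = -0.019684
  k=1: (−1)^4·1703.8310/(144)·0.2853^3·0.9584^5 = +0.222179
d^4_{3,0}(2.563) = -0.019684 +0.222179 = +0.202496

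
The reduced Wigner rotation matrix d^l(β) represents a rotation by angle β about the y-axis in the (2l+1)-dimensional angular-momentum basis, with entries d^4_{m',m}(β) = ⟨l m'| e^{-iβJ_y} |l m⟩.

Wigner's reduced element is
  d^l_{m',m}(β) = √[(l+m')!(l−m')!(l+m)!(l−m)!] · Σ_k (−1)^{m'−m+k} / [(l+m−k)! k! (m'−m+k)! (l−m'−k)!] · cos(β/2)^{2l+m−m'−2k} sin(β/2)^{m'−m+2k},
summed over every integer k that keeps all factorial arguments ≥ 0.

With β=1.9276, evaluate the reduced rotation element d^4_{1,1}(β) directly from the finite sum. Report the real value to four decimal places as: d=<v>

d=0.1090

d^4_{1,1}(β=1.9276) via Wigner's sum:
With c≡cos(β/2)=0.570403 and s≡sin(β/2)=0.821365, N=[120·6·120·6]^{1/2}=720.000000
k: max(0,(1)−(1))=0 … min(4+(1),4−(1))=3
  k=0: (−1)^0·720.0000/(720)·0.5704^8·0.8214^0 = +0.011206
  k=1: (−1)^1·720.0000/(48)·0.5704^6·0.8214^2 = -0.348541
  k=2: (−1)^2·720.0000/(24)·0.5704^4·0.8214^4 = +1.445417
  k=3: (−1)^3·720.0000/(72)·0.5704^2·0.8214^6 = -0.999035
d^4_{1,1}(1.9276) = +0.011206 -0.348541 +1.445417 -0.999035 = +0.109046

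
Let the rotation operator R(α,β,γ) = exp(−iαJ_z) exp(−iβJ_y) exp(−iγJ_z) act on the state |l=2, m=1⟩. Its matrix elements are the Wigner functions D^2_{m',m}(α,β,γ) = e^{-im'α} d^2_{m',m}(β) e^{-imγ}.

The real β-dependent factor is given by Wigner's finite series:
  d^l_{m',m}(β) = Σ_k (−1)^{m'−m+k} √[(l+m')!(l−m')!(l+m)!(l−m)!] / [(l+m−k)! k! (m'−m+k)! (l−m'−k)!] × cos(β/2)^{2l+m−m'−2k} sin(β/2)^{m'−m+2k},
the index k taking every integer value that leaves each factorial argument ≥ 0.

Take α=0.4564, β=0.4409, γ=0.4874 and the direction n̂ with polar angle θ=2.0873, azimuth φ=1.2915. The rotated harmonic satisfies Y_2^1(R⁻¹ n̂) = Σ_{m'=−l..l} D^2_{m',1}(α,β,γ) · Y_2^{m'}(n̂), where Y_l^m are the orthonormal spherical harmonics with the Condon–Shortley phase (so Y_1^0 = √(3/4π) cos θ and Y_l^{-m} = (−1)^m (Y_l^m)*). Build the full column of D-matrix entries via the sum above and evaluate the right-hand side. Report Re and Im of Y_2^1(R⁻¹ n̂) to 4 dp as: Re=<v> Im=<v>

Re=0.1457 Im=0.0341

Need the full column D^2_{m',1} for m'=−2..2 at α=0.4564, β=0.4409, γ=0.4874.
cos(β/2)=0.975799, sin(β/2)=0.218669
d^2_{-2,1}: single k=3 term ⇒ +0.020406;  D = +0.018587+0.008421i
d^2_{-1,1}: k∈[2..3] ⇒ +0.136589 -0.002286 = +0.134303;  D = +0.134238-0.004163i
d^2_{0,1}: k∈[1..2] ⇒ +0.497673 -0.024992 = +0.472681;  D = +0.417639-0.221371i
d^2_{1,1}: k∈[0..1] ⇒ +0.906654 -0.136589 = +0.770065;  D = +0.451809-0.623594i
d^2_{2,1}: single k=0 term ⇒ -0.406348;  D = -0.068986+0.400449i
Y_2^{m'}(θ=2.0873,φ=1.2915) and Σ D·Y over m':
  (+0.0186+0.0084i)·(-0.2477-0.1548i)  (+0.1342-0.0042i)·(-0.0915+0.3189i)  (+0.4176-0.2214i)·(-0.0846+0.0000i)  (+0.4518-0.6236i)·(+0.0915+0.3189i)  (-0.0690+0.4004i)·(-0.2477+0.1548i)
Y_2^1(R⁻¹ n̂) = +0.145682+0.034149i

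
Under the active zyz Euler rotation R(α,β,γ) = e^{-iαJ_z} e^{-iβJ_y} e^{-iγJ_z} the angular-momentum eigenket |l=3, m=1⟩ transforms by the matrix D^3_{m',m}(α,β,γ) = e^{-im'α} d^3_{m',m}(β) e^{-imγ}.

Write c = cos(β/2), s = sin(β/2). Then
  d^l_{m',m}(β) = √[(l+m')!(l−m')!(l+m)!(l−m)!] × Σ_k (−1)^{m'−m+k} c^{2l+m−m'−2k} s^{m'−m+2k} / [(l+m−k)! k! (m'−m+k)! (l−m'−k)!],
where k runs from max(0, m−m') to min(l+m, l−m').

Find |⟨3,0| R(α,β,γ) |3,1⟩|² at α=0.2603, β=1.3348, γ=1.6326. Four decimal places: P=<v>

D^3_{0,1}(0.2603,1.3348,1.6326) = e^{-i·0·0.2603}·d^3_{0,1}(1.3348)·e^{-i·1·1.6326}. Compute d first:
With c≡cos(β/2)=0.785434 and s≡sin(β/2)=0.618946, N=[6·6·24·2]^{1/2}=41.569219
k∈{1,2,3} keeps every argument non-negative
  k=1: (−1)^0·41.5692/(12)·0.7854^5·0.6189^1 = +0.640901
  k=2: (−1)^1·41.5692/(4)·0.7854^3·0.6189^3 = -1.193984
  k=3: (−1)^2·41.5692/(12)·0.7854^1·0.6189^5 = +0.247152
d^3_{0,1}(1.3348) = +0.640901 -1.193984 +0.247152 = -0.305931
|D^3_{0,1}|² = |d^3_{0,1}(β)|² = (-0.305931)² = 0.093594 (the z-rotation phases have unit modulus)

P=0.0936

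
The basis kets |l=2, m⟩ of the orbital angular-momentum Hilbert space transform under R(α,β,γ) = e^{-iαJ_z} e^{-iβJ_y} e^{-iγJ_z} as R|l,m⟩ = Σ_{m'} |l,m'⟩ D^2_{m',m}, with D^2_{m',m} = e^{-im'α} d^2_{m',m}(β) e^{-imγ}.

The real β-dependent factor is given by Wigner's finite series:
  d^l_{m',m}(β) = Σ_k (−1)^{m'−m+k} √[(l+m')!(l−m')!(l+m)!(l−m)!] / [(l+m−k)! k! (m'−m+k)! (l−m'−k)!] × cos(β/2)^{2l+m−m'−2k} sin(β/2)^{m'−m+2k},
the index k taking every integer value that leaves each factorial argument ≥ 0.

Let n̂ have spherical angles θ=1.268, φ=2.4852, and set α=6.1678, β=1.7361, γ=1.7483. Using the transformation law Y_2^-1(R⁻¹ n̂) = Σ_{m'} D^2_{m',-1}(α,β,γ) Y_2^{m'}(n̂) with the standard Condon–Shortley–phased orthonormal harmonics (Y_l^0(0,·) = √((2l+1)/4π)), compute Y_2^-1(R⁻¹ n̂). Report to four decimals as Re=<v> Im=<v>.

Re=-0.3386 Im=0.0464

Need the full column D^2_{m',-1} for m'=−2..2 at α=6.1678, β=1.7361, γ=1.7483.
cos(β/2)=0.646316, sin(β/2)=0.763070
d^2_{-2,-1}: single k=1 term ⇒ +0.412030;  D = +0.021937+0.411445i
d^2_{-1,-1}: k∈[0..1] ⇒ +0.174493 -0.729692 = -0.555199;  D = +0.034466-0.554128i
d^2_{0,-1}: k∈[0..1] ⇒ -0.504631 +0.703418 = +0.198787;  D = -0.035100+0.195663i
d^2_{1,-1}: k∈[0..1] ⇒ +0.729692 -0.339045 = +0.390647;  D = -0.112787+0.374011i
d^2_{2,-1}: single k=0 term ⇒ -0.574339;  D = +0.228027-0.527132i
Y_2^{m'}(θ=1.268,φ=2.4852) and Σ D·Y over m':
  (+0.0219+0.4114i)·(+0.0898+0.3403i)  (+0.0345-0.5541i)·(-0.1742-0.1342i)  (-0.0351+0.1957i)·(-0.2313+0.0000i)  (-0.1128+0.3740i)·(+0.1742-0.1342i)  (+0.2280-0.5271i)·(+0.0898-0.3403i)
Y_2^-1(R⁻¹ n̂) = -0.338635+0.046420i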